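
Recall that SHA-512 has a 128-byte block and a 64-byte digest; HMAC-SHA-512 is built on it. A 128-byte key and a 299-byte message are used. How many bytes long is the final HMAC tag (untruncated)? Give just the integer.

The tag is one SHA-512 digest: 64 bytes.

64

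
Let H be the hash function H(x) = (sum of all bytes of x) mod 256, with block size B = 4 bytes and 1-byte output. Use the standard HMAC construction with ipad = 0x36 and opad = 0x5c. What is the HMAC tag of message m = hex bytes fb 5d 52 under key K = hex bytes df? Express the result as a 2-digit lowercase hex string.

cc

Key hex bytes df is 1 byte ≤ B = 4; zero-pad to 4 bytes: K' = df 00 00 00.
K' ⊕ ipad = e9 36 36 36.  K' ⊕ opad = 83 5c 5c 5c.
Inner input = (K'⊕ipad) ∥ m = e9 36 36 36 ∥ fb 5d 52.
Inner hash: sum = 233+54+54+54+251+93+82 = 821; mod 256 = 53 → 35.
Outer input = (K'⊕opad) ∥ inner = 83 5c 5c 5c ∥ 35.
Outer hash (tag): sum = 131+92+92+92+53 = 460; mod 256 = 204 → cc.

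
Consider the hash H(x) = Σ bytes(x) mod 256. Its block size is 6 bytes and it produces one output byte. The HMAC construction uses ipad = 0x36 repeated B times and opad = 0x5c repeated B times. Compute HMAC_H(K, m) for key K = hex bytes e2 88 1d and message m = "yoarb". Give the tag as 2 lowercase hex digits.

63

Key hex bytes e2 88 1d is 3 bytes ≤ B = 6; zero-pad to 6 bytes: K' = e2 88 1d 00 00 00.
K' ⊕ ipad = d4 be 2b 36 36 36.  K' ⊕ opad = be d4 41 5c 5c 5c.
Inner input = (K'⊕ipad) ∥ m = d4 be 2b 36 36 36 ∥ 79 6f 61 72 62.
Inner hash: sum = 212+190+43+54+54+54+121+111+97+114+98 = 1148; mod 256 = 124 → 7c.
Outer input = (K'⊕opad) ∥ inner = be d4 41 5c 5c 5c ∥ 7c.
Outer hash (tag): sum = 190+212+65+92+92+92+124 = 867; mod 256 = 99 → 63.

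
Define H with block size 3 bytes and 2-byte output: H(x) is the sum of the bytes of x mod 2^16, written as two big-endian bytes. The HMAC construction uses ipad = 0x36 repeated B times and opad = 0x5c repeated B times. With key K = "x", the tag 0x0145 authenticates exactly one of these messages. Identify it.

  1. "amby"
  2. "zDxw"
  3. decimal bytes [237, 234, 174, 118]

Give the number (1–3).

2

Key "x" = 78 is 1 byte ≤ B = 3; zero-pad to 3 bytes: K' = 78 00 00.
K' ⊕ ipad = 4e 36 36; K' ⊕ opad = 24 5c 5c.
m1: inner = H(4e 36 36 61 6d 62 79) = 02 63; tag = H(24 5c 5c 02 63) = 0141
m2: inner = H(4e 36 36 7a 44 78 77) = 02 67; tag = H(24 5c 5c 02 67) = 0145 ← matches
m3: inner = H(4e 36 36 ed ea ae 76) = 03 b5; tag = H(24 5c 5c 03 b5) = 0194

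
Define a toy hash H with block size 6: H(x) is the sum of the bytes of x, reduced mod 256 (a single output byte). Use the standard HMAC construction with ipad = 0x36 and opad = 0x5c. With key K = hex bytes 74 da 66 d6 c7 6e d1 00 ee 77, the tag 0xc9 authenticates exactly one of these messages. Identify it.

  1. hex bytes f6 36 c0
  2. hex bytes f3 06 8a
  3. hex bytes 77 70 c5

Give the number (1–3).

Key hex bytes 74 da 66 d6 c7 6e d1 00 ee 77 is 10 bytes > B = 6, so hash it first: H(key) = f5, then zero-pad to 6 bytes: K' = f5 00 00 00 00 00.
K' ⊕ ipad = c3 36 36 36 36 36; K' ⊕ opad = a9 5c 5c 5c 5c 5c.
m1: inner = H(c3 36 36 36 36 36 f6 36 c0) = bd; tag = H(a9 5c 5c 5c 5c 5c bd) = 32
m2: inner = H(c3 36 36 36 36 36 f3 06 8a) = 54; tag = H(a9 5c 5c 5c 5c 5c 54) = c9 ← matches
m3: inner = H(c3 36 36 36 36 36 77 70 c5) = 7d; tag = H(a9 5c 5c 5c 5c 5c 7d) = f2

2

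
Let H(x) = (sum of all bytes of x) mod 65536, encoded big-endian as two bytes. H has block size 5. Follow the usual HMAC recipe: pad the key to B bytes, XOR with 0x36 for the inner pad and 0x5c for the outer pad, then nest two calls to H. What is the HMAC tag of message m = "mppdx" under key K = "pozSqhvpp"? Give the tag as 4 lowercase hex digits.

02ea

Key "pozSqhvpp" = 70 6f 7a 53 71 68 76 70 70 is 9 bytes > B = 5, so hash it first: H(key) = 03 db, then zero-pad to 5 bytes: K' = 03 db 00 00 00.
K' ⊕ ipad = 35 ed 36 36 36.  K' ⊕ opad = 5f 87 5c 5c 5c.
Inner input = (K'⊕ipad) ∥ m = 35 ed 36 36 36 ∥ 6d 70 70 64 78.
Inner hash: sum = 53+237+54+54+54+109+112+112+100+120 = 1005 → 03 ed.
Outer input = (K'⊕opad) ∥ inner = 5f 87 5c 5c 5c ∥ 03 ed.
Outer hash (tag): sum = 95+135+92+92+92+3+237 = 746 → 02 ea.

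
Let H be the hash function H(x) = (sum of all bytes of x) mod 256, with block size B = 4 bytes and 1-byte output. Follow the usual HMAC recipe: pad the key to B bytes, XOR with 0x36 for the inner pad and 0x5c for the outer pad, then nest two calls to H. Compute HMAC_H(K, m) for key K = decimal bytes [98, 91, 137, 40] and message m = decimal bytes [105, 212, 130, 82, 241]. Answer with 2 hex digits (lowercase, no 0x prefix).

2e

Key decimal bytes [98, 91, 137, 40] = 62 5b 89 28 is exactly B = 4 bytes: K' = 62 5b 89 28.
K' ⊕ ipad = 54 6d bf 1e.  K' ⊕ opad = 3e 07 d5 74.
Inner input = (K'⊕ipad) ∥ m = 54 6d bf 1e ∥ 69 d4 82 52 f1.
Inner hash: sum = 84+109+191+30+105+212+130+82+241 = 1184; mod 256 = 160 → a0.
Outer input = (K'⊕opad) ∥ inner = 3e 07 d5 74 ∥ a0.
Outer hash (tag): sum = 62+7+213+116+160 = 558; mod 256 = 46 → 2e.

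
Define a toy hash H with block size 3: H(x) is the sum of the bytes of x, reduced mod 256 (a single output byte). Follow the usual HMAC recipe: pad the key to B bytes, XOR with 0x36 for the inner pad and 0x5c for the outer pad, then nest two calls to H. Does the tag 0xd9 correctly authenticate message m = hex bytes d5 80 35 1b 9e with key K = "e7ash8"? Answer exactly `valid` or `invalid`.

valid

Key "e7ash8" = 65 37 61 73 68 38 is 6 bytes > B = 3, so hash it first: H(key) = 10, then zero-pad to 3 bytes: K' = 10 00 00.
K' ⊕ ipad = 26 36 36; K' ⊕ opad = 4c 5c 5c.
Inner hash: sum = 38+54+54+213+128+53+27+158 = 725; mod 256 = 213 → d5.
Outer hash (recomputed tag): sum = 76+92+92+213 = 473; mod 256 = 217 → d9.
Recomputed tag = d9; claimed = d9 → match.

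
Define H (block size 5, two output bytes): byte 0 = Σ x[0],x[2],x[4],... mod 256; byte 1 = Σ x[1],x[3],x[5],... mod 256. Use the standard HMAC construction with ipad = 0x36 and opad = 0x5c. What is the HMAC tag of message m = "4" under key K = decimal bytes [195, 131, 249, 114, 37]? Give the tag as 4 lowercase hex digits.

eae4

Key decimal bytes [195, 131, 249, 114, 37] = c3 83 f9 72 25 is exactly B = 5 bytes: K' = c3 83 f9 72 25.
K' ⊕ ipad = f5 b5 cf 44 13.  K' ⊕ opad = 9f df a5 2e 79.
Inner input = (K'⊕ipad) ∥ m = f5 b5 cf 44 13 ∥ 34.
Inner hash: even-index sum = 471 mod 256 = 215; odd-index sum = 301 mod 256 = 45 → d7 2d.
Outer input = (K'⊕opad) ∥ inner = 9f df a5 2e 79 ∥ d7 2d.
Outer hash (tag): even-index sum = 490 mod 256 = 234; odd-index sum = 484 mod 256 = 228 → ea e4.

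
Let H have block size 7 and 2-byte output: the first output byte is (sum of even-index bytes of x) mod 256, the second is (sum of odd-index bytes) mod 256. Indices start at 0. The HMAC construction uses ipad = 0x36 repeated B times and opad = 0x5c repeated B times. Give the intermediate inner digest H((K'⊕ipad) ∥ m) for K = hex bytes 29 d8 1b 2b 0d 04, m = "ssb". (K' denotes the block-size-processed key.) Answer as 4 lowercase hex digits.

3012

Key hex bytes 29 d8 1b 2b 0d 04 is 6 bytes ≤ B = 7; zero-pad to 7 bytes: K' = 29 d8 1b 2b 0d 04 00.
K' ⊕ ipad = 1f ee 2d 1d 3b 32 36.
Inner input = 1f ee 2d 1d 3b 32 36 ∥ 73 73 62.
Inner hash: even-index sum = 304 mod 256 = 48; odd-index sum = 530 mod 256 = 18 → 30 12.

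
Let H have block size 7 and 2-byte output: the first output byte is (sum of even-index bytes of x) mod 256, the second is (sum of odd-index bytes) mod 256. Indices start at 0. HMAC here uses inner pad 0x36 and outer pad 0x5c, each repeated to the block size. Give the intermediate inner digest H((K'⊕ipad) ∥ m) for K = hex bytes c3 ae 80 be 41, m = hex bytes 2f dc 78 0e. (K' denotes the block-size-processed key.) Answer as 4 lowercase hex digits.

42fd

Key hex bytes c3 ae 80 be 41 is 5 bytes ≤ B = 7; zero-pad to 7 bytes: K' = c3 ae 80 be 41 00 00.
K' ⊕ ipad = f5 98 b6 88 77 36 36.
Inner input = f5 98 b6 88 77 36 36 ∥ 2f dc 78 0e.
Inner hash: even-index sum = 834 mod 256 = 66; odd-index sum = 509 mod 256 = 253 → 42 fd.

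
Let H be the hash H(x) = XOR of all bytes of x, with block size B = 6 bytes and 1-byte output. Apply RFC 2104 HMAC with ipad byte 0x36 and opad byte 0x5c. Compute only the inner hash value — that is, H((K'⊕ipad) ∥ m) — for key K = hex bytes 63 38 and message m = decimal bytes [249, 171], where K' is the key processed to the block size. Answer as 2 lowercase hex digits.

09

Key hex bytes 63 38 is 2 bytes ≤ B = 6; zero-pad to 6 bytes: K' = 63 38 00 00 00 00.
K' ⊕ ipad = 55 0e 36 36 36 36.
Inner input = 55 0e 36 36 36 36 ∥ f9 ab.
Inner hash: XOR 55⊕0e⊕36⊕36⊕36⊕36⊕f9⊕ab = 09.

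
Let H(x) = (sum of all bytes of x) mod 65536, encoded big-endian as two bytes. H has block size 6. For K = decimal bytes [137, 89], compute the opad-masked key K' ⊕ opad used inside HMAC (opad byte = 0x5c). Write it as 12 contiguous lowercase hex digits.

d5055c5c5c5c

Key decimal bytes [137, 89] = 89 59 is 2 bytes ≤ B = 6; zero-pad to 6 bytes: K' = 89 59 00 00 00 00.
XOR each byte with 0x5c: 89⊕5c=d5, 59⊕5c=05, 00⊕5c=5c, 00⊕5c=5c, 00⊕5c=5c, 00⊕5c=5c.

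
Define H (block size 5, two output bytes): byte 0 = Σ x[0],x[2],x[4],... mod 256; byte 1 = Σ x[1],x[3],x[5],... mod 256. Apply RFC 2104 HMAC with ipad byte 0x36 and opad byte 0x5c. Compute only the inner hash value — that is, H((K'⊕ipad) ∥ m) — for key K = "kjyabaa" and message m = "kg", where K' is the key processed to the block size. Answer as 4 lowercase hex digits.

Key "kjyabaa" = 6b 6a 79 61 62 61 61 is 7 bytes > B = 5, so hash it first: H(key) = a7 2c, then zero-pad to 5 bytes: K' = a7 2c 00 00 00.
K' ⊕ ipad = 91 1a 36 36 36.
Inner input = 91 1a 36 36 36 ∥ 6b 67.
Inner hash: even-index sum = 356 mod 256 = 100; odd-index sum = 187 mod 256 = 187 → 64 bb.

64bb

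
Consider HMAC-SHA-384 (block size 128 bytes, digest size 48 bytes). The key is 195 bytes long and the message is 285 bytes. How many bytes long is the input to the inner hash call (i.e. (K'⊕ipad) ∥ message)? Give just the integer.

Key is 195 > 128 bytes, so it is hashed to 48 bytes then zero-padded to 128: |K'| = 128.
Inner input = (K'⊕ipad) ∥ m → 128 + 285 = 413 bytes.

413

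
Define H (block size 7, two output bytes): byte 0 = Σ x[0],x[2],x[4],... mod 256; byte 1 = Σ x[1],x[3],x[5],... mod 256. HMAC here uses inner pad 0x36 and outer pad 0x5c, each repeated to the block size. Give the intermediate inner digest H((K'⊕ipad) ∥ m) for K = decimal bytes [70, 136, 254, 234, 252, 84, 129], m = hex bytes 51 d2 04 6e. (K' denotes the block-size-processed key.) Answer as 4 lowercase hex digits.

f951

Key decimal bytes [70, 136, 254, 234, 252, 84, 129] = 46 88 fe ea fc 54 81 is exactly B = 7 bytes: K' = 46 88 fe ea fc 54 81.
K' ⊕ ipad = 70 be c8 dc ca 62 b7.
Inner input = 70 be c8 dc ca 62 b7 ∥ 51 d2 04 6e.
Inner hash: even-index sum = 1017 mod 256 = 249; odd-index sum = 593 mod 256 = 81 → f9 51.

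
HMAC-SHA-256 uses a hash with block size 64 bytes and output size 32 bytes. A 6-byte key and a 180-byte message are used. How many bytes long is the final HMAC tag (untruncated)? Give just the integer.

The tag is one SHA-256 digest: 32 bytes.

32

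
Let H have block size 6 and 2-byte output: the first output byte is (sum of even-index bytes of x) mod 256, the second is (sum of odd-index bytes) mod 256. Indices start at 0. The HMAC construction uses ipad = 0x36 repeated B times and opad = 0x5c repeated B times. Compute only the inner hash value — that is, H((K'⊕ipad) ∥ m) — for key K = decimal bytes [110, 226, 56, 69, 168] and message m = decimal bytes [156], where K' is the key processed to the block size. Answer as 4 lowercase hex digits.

Key decimal bytes [110, 226, 56, 69, 168] = 6e e2 38 45 a8 is 5 bytes ≤ B = 6; zero-pad to 6 bytes: K' = 6e e2 38 45 a8 00.
K' ⊕ ipad = 58 d4 0e 73 9e 36.
Inner input = 58 d4 0e 73 9e 36 ∥ 9c.
Inner hash: even-index sum = 416 mod 256 = 160; odd-index sum = 381 mod 256 = 125 → a0 7d.

a07d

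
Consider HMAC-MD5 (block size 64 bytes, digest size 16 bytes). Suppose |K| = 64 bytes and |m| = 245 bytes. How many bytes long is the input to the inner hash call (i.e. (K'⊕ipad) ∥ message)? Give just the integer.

309

Key is 64 ≤ 64 bytes, zero-padded: |K'| = 64.
Inner input = (K'⊕ipad) ∥ m → 64 + 245 = 309 bytes.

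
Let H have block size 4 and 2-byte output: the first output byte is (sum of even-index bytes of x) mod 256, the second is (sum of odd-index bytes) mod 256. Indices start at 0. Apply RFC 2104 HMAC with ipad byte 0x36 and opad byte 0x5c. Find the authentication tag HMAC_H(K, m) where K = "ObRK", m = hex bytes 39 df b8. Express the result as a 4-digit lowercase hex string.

ef05

Key "ObRK" = 4f 62 52 4b is exactly B = 4 bytes: K' = 4f 62 52 4b.
K' ⊕ ipad = 79 54 64 7d.  K' ⊕ opad = 13 3e 0e 17.
Inner input = (K'⊕ipad) ∥ m = 79 54 64 7d ∥ 39 df b8.
Inner hash: even-index sum = 462 mod 256 = 206; odd-index sum = 432 mod 256 = 176 → ce b0.
Outer input = (K'⊕opad) ∥ inner = 13 3e 0e 17 ∥ ce b0.
Outer hash (tag): even-index sum = 239 mod 256 = 239; odd-index sum = 261 mod 256 = 5 → ef 05.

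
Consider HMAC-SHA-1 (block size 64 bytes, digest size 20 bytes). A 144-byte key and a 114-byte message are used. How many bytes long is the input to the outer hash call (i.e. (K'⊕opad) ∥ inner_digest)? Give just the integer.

84

Key is 144 > 64 bytes, so it is hashed to 20 bytes then zero-padded to 64: |K'| = 64.
Outer input = (K'⊕opad) ∥ H(inner) → 64 + 20 = 84 bytes.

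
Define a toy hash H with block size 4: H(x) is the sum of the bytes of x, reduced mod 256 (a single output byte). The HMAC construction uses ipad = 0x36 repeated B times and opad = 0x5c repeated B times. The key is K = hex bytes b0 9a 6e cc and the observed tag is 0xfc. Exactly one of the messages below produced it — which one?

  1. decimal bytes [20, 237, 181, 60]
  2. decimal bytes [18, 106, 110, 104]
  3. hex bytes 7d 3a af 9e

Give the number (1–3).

3

Key hex bytes b0 9a 6e cc is exactly B = 4 bytes: K' = b0 9a 6e cc.
K' ⊕ ipad = 86 ac 58 fa; K' ⊕ opad = ec c6 32 90.
m1: inner = H(86 ac 58 fa 14 ed b5 3c) = 76; tag = H(ec c6 32 90 76) = ea
m2: inner = H(86 ac 58 fa 12 6a 6e 68) = d6; tag = H(ec c6 32 90 d6) = 4a
m3: inner = H(86 ac 58 fa 7d 3a af 9e) = 88; tag = H(ec c6 32 90 88) = fc ← matches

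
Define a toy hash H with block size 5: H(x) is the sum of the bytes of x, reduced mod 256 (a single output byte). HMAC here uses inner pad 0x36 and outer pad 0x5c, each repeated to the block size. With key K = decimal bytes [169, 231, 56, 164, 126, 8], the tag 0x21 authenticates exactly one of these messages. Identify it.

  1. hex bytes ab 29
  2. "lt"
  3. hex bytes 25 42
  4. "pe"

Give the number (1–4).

3

Key decimal bytes [169, 231, 56, 164, 126, 8] = a9 e7 38 a4 7e 08 is 6 bytes > B = 5, so hash it first: H(key) = f2, then zero-pad to 5 bytes: K' = f2 00 00 00 00.
K' ⊕ ipad = c4 36 36 36 36; K' ⊕ opad = ae 5c 5c 5c 5c.
m1: inner = H(c4 36 36 36 36 ab 29) = 70; tag = H(ae 5c 5c 5c 5c 70) = 8e
m2: inner = H(c4 36 36 36 36 6c 74) = 7c; tag = H(ae 5c 5c 5c 5c 7c) = 9a
m3: inner = H(c4 36 36 36 36 25 42) = 03; tag = H(ae 5c 5c 5c 5c 03) = 21 ← matches
m4: inner = H(c4 36 36 36 36 70 65) = 71; tag = H(ae 5c 5c 5c 5c 71) = 8f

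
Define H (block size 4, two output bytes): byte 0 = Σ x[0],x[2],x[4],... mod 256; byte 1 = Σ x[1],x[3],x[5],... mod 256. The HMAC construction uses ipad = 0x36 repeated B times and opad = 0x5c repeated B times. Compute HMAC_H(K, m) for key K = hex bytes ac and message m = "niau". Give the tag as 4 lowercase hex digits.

Key hex bytes ac is 1 byte ≤ B = 4; zero-pad to 4 bytes: K' = ac 00 00 00.
K' ⊕ ipad = 9a 36 36 36.  K' ⊕ opad = f0 5c 5c 5c.
Inner input = (K'⊕ipad) ∥ m = 9a 36 36 36 ∥ 6e 69 61 75.
Inner hash: even-index sum = 415 mod 256 = 159; odd-index sum = 330 mod 256 = 74 → 9f 4a.
Outer input = (K'⊕opad) ∥ inner = f0 5c 5c 5c ∥ 9f 4a.
Outer hash (tag): even-index sum = 491 mod 256 = 235; odd-index sum = 258 mod 256 = 2 → eb 02.

eb02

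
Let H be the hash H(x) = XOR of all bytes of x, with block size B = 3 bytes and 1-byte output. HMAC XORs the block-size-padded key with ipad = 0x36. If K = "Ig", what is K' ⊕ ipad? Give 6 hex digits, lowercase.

7f5136

Key "Ig" = 49 67 is 2 bytes ≤ B = 3; zero-pad to 3 bytes: K' = 49 67 00.
XOR each byte with 0x36: 49⊕36=7f, 67⊕36=51, 00⊕36=36.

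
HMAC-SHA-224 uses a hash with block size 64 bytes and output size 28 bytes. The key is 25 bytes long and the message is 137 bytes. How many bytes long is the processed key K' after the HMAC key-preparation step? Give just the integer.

Key is 25 ≤ 64 bytes, zero-padded: |K'| = 64.

64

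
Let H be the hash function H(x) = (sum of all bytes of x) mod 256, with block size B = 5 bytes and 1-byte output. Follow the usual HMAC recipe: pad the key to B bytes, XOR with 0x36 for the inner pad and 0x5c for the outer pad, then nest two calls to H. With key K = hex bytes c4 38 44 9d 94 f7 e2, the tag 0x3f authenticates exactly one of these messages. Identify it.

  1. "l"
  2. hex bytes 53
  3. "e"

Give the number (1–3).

3

Key hex bytes c4 38 44 9d 94 f7 e2 is 7 bytes > B = 5, so hash it first: H(key) = 4a, then zero-pad to 5 bytes: K' = 4a 00 00 00 00.
K' ⊕ ipad = 7c 36 36 36 36; K' ⊕ opad = 16 5c 5c 5c 5c.
m1: inner = H(7c 36 36 36 36 6c) = c0; tag = H(16 5c 5c 5c 5c c0) = 46
m2: inner = H(7c 36 36 36 36 53) = a7; tag = H(16 5c 5c 5c 5c a7) = 2d
m3: inner = H(7c 36 36 36 36 65) = b9; tag = H(16 5c 5c 5c 5c b9) = 3f ← matches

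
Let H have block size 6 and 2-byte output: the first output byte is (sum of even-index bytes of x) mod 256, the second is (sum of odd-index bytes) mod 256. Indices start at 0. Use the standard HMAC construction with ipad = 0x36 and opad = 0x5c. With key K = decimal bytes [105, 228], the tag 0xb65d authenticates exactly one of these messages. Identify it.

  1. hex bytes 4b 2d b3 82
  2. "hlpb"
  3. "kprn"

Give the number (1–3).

Key decimal bytes [105, 228] = 69 e4 is 2 bytes ≤ B = 6; zero-pad to 6 bytes: K' = 69 e4 00 00 00 00.
K' ⊕ ipad = 5f d2 36 36 36 36; K' ⊕ opad = 35 b8 5c 5c 5c 5c.
m1: inner = H(5f d2 36 36 36 36 4b 2d b3 82) = c9 ed; tag = H(35 b8 5c 5c 5c 5c c9 ed) = b65d ← matches
m2: inner = H(5f d2 36 36 36 36 68 6c 70 62) = a3 0c; tag = H(35 b8 5c 5c 5c 5c a3 0c) = 907c
m3: inner = H(5f d2 36 36 36 36 6b 70 72 6e) = a8 1c; tag = H(35 b8 5c 5c 5c 5c a8 1c) = 958c

1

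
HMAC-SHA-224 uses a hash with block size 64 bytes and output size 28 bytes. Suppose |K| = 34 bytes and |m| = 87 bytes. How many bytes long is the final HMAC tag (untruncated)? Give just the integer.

The tag is one SHA-224 digest: 28 bytes.

28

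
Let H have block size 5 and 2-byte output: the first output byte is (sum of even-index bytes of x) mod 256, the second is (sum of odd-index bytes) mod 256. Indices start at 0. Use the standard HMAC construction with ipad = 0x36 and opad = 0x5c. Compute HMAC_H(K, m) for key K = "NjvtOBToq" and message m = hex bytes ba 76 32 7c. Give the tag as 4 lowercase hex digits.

Key "NjvtOBToq" = 4e 6a 76 74 4f 42 54 6f 71 is 9 bytes > B = 5, so hash it first: H(key) = d8 8f, then zero-pad to 5 bytes: K' = d8 8f 00 00 00.
K' ⊕ ipad = ee b9 36 36 36.  K' ⊕ opad = 84 d3 5c 5c 5c.
Inner input = (K'⊕ipad) ∥ m = ee b9 36 36 36 ∥ ba 76 32 7c.
Inner hash: even-index sum = 588 mod 256 = 76; odd-index sum = 475 mod 256 = 219 → 4c db.
Outer input = (K'⊕opad) ∥ inner = 84 d3 5c 5c 5c ∥ 4c db.
Outer hash (tag): even-index sum = 535 mod 256 = 23; odd-index sum = 379 mod 256 = 123 → 17 7b.

177b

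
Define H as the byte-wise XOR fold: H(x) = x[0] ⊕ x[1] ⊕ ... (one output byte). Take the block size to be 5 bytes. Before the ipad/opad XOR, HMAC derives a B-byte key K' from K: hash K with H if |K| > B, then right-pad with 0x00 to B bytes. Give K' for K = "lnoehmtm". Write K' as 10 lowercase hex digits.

|K| = 8 > B = 5, so first hash the key.
H(K): XOR 6c⊕6e⊕6f⊕65⊕68⊕6d⊕74⊕6d = 14.
Zero-pad H(K) = 14 to 5 bytes: K' = 14 00 00 00 00.

1400000000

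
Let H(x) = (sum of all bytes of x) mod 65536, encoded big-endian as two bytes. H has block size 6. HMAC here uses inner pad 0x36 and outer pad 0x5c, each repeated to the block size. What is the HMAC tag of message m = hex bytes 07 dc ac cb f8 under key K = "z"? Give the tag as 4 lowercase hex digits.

Key "z" = 7a is 1 byte ≤ B = 6; zero-pad to 6 bytes: K' = 7a 00 00 00 00 00.
K' ⊕ ipad = 4c 36 36 36 36 36.  K' ⊕ opad = 26 5c 5c 5c 5c 5c.
Inner input = (K'⊕ipad) ∥ m = 4c 36 36 36 36 36 ∥ 07 dc ac cb f8.
Inner hash: sum = 76+54+54+54+54+54+7+220+172+203+248 = 1196 → 04 ac.
Outer input = (K'⊕opad) ∥ inner = 26 5c 5c 5c 5c 5c ∥ 04 ac.
Outer hash (tag): sum = 38+92+92+92+92+92+4+172 = 674 → 02 a2.

02a2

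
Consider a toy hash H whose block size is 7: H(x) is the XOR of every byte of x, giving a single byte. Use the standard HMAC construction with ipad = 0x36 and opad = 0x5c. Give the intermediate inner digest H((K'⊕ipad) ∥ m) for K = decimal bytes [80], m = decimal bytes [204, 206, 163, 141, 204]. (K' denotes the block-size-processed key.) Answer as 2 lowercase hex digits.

86

Key decimal bytes [80] = 50 is 1 byte ≤ B = 7; zero-pad to 7 bytes: K' = 50 00 00 00 00 00 00.
K' ⊕ ipad = 66 36 36 36 36 36 36.
Inner input = 66 36 36 36 36 36 36 ∥ cc ce a3 8d cc.
Inner hash: XOR 66⊕36⊕36⊕36⊕36⊕36⊕36⊕cc⊕ce⊕a3⊕8d⊕cc = 86.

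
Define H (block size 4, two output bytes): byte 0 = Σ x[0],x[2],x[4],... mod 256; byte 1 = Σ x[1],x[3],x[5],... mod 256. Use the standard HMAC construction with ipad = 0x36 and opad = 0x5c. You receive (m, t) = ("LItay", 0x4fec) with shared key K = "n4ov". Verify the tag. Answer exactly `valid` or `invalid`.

invalid

Key "n4ov" = 6e 34 6f 76 is exactly B = 4 bytes: K' = 6e 34 6f 76.
K' ⊕ ipad = 58 02 59 40; K' ⊕ opad = 32 68 33 2a.
Inner hash: even-index sum = 490 mod 256 = 234; odd-index sum = 236 mod 256 = 236 → ea ec.
Outer hash (recomputed tag): even-index sum = 335 mod 256 = 79; odd-index sum = 382 mod 256 = 126 → 4f 7e.
Recomputed tag = 4f7e; claimed = 4fec → mismatch.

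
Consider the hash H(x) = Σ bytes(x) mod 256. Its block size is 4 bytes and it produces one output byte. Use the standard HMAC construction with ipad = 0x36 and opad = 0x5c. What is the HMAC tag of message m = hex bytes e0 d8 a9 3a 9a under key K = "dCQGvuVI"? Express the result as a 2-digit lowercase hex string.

Key "dCQGvuVI" = 64 43 51 47 76 75 56 49 is 8 bytes > B = 4, so hash it first: H(key) = c9, then zero-pad to 4 bytes: K' = c9 00 00 00.
K' ⊕ ipad = ff 36 36 36.  K' ⊕ opad = 95 5c 5c 5c.
Inner input = (K'⊕ipad) ∥ m = ff 36 36 36 ∥ e0 d8 a9 3a 9a.
Inner hash: sum = 255+54+54+54+224+216+169+58+154 = 1238; mod 256 = 214 → d6.
Outer input = (K'⊕opad) ∥ inner = 95 5c 5c 5c ∥ d6.
Outer hash (tag): sum = 149+92+92+92+214 = 639; mod 256 = 127 → 7f.

7f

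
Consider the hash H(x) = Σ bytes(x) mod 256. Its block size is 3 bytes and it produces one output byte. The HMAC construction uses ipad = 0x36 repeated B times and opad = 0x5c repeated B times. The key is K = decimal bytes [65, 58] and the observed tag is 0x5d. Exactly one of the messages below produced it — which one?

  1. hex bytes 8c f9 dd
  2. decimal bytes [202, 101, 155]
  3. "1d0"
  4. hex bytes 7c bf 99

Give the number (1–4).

3

Key decimal bytes [65, 58] = 41 3a is 2 bytes ≤ B = 3; zero-pad to 3 bytes: K' = 41 3a 00.
K' ⊕ ipad = 77 0c 36; K' ⊕ opad = 1d 66 5c.
m1: inner = H(77 0c 36 8c f9 dd) = 1b; tag = H(1d 66 5c 1b) = fa
m2: inner = H(77 0c 36 ca 65 9b) = 83; tag = H(1d 66 5c 83) = 62
m3: inner = H(77 0c 36 31 64 30) = 7e; tag = H(1d 66 5c 7e) = 5d ← matches
m4: inner = H(77 0c 36 7c bf 99) = 8d; tag = H(1d 66 5c 8d) = 6c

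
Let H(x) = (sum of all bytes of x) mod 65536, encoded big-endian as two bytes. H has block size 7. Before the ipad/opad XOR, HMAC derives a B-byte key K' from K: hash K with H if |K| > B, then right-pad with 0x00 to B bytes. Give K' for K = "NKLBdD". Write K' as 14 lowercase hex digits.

4e4b4c42644400

Key "NKLBdD" = 4e 4b 4c 42 64 44 is 6 bytes ≤ B = 7; zero-pad to 7 bytes: K' = 4e 4b 4c 42 64 44 00.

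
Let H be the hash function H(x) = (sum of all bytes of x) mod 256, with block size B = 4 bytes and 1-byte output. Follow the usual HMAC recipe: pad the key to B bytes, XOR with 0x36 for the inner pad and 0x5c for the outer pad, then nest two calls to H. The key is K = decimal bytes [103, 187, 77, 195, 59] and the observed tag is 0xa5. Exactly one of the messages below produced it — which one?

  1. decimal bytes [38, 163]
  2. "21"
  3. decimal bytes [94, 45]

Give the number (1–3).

Key decimal bytes [103, 187, 77, 195, 59] = 67 bb 4d c3 3b is 5 bytes > B = 4, so hash it first: H(key) = 6d, then zero-pad to 4 bytes: K' = 6d 00 00 00.
K' ⊕ ipad = 5b 36 36 36; K' ⊕ opad = 31 5c 5c 5c.
m1: inner = H(5b 36 36 36 26 a3) = c6; tag = H(31 5c 5c 5c c6) = 0b
m2: inner = H(5b 36 36 36 32 31) = 60; tag = H(31 5c 5c 5c 60) = a5 ← matches
m3: inner = H(5b 36 36 36 5e 2d) = 88; tag = H(31 5c 5c 5c 88) = cd

2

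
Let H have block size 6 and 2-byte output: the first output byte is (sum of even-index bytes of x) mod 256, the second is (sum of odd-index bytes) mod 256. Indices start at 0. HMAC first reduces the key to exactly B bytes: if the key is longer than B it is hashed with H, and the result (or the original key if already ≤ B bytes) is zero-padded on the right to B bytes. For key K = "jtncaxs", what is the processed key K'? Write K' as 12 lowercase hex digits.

|K| = 7 > B = 6, so first hash the key.
H(K): even-index sum = 428 mod 256 = 172; odd-index sum = 335 mod 256 = 79 → ac 4f.
Zero-pad H(K) = ac 4f to 6 bytes: K' = ac 4f 00 00 00 00.

ac4f00000000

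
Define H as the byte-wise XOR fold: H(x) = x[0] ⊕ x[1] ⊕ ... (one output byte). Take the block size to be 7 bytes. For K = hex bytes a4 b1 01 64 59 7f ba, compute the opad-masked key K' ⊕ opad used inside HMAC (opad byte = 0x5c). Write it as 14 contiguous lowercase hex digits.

Key hex bytes a4 b1 01 64 59 7f ba is exactly B = 7 bytes: K' = a4 b1 01 64 59 7f ba.
XOR each byte with 0x5c: a4⊕5c=f8, b1⊕5c=ed, 01⊕5c=5d, 64⊕5c=38, 59⊕5c=05, 7f⊕5c=23, ba⊕5c=e6.

f8ed5d380523e6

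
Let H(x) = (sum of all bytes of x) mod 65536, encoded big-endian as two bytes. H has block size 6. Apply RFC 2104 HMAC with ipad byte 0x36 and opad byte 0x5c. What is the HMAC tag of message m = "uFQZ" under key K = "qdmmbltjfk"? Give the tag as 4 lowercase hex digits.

02c4

Key "qdmmbltjfk" = 71 64 6d 6d 62 6c 74 6a 66 6b is 10 bytes > B = 6, so hash it first: H(key) = 04 2c, then zero-pad to 6 bytes: K' = 04 2c 00 00 00 00.
K' ⊕ ipad = 32 1a 36 36 36 36.  K' ⊕ opad = 58 70 5c 5c 5c 5c.
Inner input = (K'⊕ipad) ∥ m = 32 1a 36 36 36 36 ∥ 75 46 51 5a.
Inner hash: sum = 50+26+54+54+54+54+117+70+81+90 = 650 → 02 8a.
Outer input = (K'⊕opad) ∥ inner = 58 70 5c 5c 5c 5c ∥ 02 8a.
Outer hash (tag): sum = 88+112+92+92+92+92+2+138 = 708 → 02 c4.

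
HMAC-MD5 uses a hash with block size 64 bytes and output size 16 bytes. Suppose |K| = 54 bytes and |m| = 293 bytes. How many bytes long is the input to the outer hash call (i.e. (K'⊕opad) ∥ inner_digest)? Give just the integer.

80

Key is 54 ≤ 64 bytes, zero-padded: |K'| = 64.
Outer input = (K'⊕opad) ∥ H(inner) → 64 + 16 = 80 bytes.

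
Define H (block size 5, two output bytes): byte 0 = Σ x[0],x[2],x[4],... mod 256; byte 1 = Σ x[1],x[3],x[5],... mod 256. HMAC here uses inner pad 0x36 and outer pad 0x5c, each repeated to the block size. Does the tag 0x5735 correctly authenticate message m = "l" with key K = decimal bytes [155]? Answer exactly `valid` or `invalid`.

Key decimal bytes [155] = 9b is 1 byte ≤ B = 5; zero-pad to 5 bytes: K' = 9b 00 00 00 00.
K' ⊕ ipad = ad 36 36 36 36; K' ⊕ opad = c7 5c 5c 5c 5c.
Inner hash: even-index sum = 281 mod 256 = 25; odd-index sum = 216 mod 256 = 216 → 19 d8.
Outer hash (recomputed tag): even-index sum = 599 mod 256 = 87; odd-index sum = 209 mod 256 = 209 → 57 d1.
Recomputed tag = 57d1; claimed = 5735 → mismatch.

invalid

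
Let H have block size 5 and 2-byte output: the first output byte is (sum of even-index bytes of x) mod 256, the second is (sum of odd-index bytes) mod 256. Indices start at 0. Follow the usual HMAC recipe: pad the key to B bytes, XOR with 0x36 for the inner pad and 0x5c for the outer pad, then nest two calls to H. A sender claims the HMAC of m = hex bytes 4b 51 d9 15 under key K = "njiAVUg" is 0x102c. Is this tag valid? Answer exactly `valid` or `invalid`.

valid

Key "njiAVUg" = 6e 6a 69 41 56 55 67 is 7 bytes > B = 5, so hash it first: H(key) = 94 00, then zero-pad to 5 bytes: K' = 94 00 00 00 00.
K' ⊕ ipad = a2 36 36 36 36; K' ⊕ opad = c8 5c 5c 5c 5c.
Inner hash: even-index sum = 372 mod 256 = 116; odd-index sum = 400 mod 256 = 144 → 74 90.
Outer hash (recomputed tag): even-index sum = 528 mod 256 = 16; odd-index sum = 300 mod 256 = 44 → 10 2c.
Recomputed tag = 102c; claimed = 102c → match.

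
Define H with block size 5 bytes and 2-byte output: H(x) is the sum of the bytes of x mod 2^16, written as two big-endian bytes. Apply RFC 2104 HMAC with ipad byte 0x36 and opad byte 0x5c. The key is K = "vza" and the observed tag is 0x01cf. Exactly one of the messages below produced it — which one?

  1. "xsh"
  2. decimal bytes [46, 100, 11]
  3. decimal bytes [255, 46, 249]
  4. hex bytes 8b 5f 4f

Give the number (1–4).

Key "vza" = 76 7a 61 is 3 bytes ≤ B = 5; zero-pad to 5 bytes: K' = 76 7a 61 00 00.
K' ⊕ ipad = 40 4c 57 36 36; K' ⊕ opad = 2a 26 3d 5c 5c.
m1: inner = H(40 4c 57 36 36 78 73 68) = 02 a2; tag = H(2a 26 3d 5c 5c 02 a2) = 01e9
m2: inner = H(40 4c 57 36 36 2e 64 0b) = 01 ec; tag = H(2a 26 3d 5c 5c 01 ec) = 0232
m3: inner = H(40 4c 57 36 36 ff 2e f9) = 03 75; tag = H(2a 26 3d 5c 5c 03 75) = 01bd
m4: inner = H(40 4c 57 36 36 8b 5f 4f) = 02 88; tag = H(2a 26 3d 5c 5c 02 88) = 01cf ← matches

4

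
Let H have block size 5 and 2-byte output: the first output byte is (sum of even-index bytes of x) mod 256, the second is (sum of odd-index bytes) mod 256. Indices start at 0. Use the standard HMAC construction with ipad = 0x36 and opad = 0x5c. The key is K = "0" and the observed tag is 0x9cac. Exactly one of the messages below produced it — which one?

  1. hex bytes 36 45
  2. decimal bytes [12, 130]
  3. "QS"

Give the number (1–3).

Key "0" = 30 is 1 byte ≤ B = 5; zero-pad to 5 bytes: K' = 30 00 00 00 00.
K' ⊕ ipad = 06 36 36 36 36; K' ⊕ opad = 6c 5c 5c 5c 5c.
m1: inner = H(06 36 36 36 36 36 45) = b7 a2; tag = H(6c 5c 5c 5c 5c b7 a2) = c66f
m2: inner = H(06 36 36 36 36 0c 82) = f4 78; tag = H(6c 5c 5c 5c 5c f4 78) = 9cac ← matches
m3: inner = H(06 36 36 36 36 51 53) = c5 bd; tag = H(6c 5c 5c 5c 5c c5 bd) = e17d

2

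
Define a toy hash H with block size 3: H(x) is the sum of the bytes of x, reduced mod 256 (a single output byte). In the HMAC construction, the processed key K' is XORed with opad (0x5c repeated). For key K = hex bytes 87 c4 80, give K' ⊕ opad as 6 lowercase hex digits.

db98dc

Key hex bytes 87 c4 80 is exactly B = 3 bytes: K' = 87 c4 80.
XOR each byte with 0x5c: 87⊕5c=db, c4⊕5c=98, 80⊕5c=dc.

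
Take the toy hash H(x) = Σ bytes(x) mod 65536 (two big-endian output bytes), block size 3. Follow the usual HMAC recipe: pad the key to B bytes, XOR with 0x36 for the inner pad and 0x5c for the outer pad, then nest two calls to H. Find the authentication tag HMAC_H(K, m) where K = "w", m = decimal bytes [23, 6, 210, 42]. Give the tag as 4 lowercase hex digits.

01aa

Key "w" = 77 is 1 byte ≤ B = 3; zero-pad to 3 bytes: K' = 77 00 00.
K' ⊕ ipad = 41 36 36.  K' ⊕ opad = 2b 5c 5c.
Inner input = (K'⊕ipad) ∥ m = 41 36 36 ∥ 17 06 d2 2a.
Inner hash: sum = 65+54+54+23+6+210+42 = 454 → 01 c6.
Outer input = (K'⊕opad) ∥ inner = 2b 5c 5c ∥ 01 c6.
Outer hash (tag): sum = 43+92+92+1+198 = 426 → 01 aa.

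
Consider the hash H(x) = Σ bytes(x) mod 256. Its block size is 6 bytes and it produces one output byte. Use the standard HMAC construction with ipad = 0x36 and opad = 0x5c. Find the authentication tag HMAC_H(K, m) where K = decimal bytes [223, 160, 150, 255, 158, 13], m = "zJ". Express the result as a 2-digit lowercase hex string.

Key decimal bytes [223, 160, 150, 255, 158, 13] = df a0 96 ff 9e 0d is exactly B = 6 bytes: K' = df a0 96 ff 9e 0d.
K' ⊕ ipad = e9 96 a0 c9 a8 3b.  K' ⊕ opad = 83 fc ca a3 c2 51.
Inner input = (K'⊕ipad) ∥ m = e9 96 a0 c9 a8 3b ∥ 7a 4a.
Inner hash: sum = 233+150+160+201+168+59+122+74 = 1167; mod 256 = 143 → 8f.
Outer input = (K'⊕opad) ∥ inner = 83 fc ca a3 c2 51 ∥ 8f.
Outer hash (tag): sum = 131+252+202+163+194+81+143 = 1166; mod 256 = 142 → 8e.

8e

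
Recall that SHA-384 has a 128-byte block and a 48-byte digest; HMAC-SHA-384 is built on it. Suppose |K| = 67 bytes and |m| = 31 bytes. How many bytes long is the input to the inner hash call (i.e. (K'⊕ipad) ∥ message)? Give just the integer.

Key is 67 ≤ 128 bytes, zero-padded: |K'| = 128.
Inner input = (K'⊕ipad) ∥ m → 128 + 31 = 159 bytes.

159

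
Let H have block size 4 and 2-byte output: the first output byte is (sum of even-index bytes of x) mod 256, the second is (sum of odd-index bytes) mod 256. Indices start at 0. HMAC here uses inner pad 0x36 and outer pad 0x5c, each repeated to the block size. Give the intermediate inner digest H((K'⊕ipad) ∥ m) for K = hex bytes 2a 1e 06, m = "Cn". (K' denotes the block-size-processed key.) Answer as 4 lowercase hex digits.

8fcc

Key hex bytes 2a 1e 06 is 3 bytes ≤ B = 4; zero-pad to 4 bytes: K' = 2a 1e 06 00.
K' ⊕ ipad = 1c 28 30 36.
Inner input = 1c 28 30 36 ∥ 43 6e.
Inner hash: even-index sum = 143 mod 256 = 143; odd-index sum = 204 mod 256 = 204 → 8f cc.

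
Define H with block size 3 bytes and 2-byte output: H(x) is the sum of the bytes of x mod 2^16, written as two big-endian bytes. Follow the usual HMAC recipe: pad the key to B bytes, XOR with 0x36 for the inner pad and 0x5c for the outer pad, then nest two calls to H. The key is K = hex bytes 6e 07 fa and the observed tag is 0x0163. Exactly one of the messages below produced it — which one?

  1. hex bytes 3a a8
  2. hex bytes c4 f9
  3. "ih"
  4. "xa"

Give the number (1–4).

4

Key hex bytes 6e 07 fa is exactly B = 3 bytes: K' = 6e 07 fa.
K' ⊕ ipad = 58 31 cc; K' ⊕ opad = 32 5b a6.
m1: inner = H(58 31 cc 3a a8) = 02 37; tag = H(32 5b a6 02 37) = 016c
m2: inner = H(58 31 cc c4 f9) = 03 12; tag = H(32 5b a6 03 12) = 0148
m3: inner = H(58 31 cc 69 68) = 02 26; tag = H(32 5b a6 02 26) = 015b
m4: inner = H(58 31 cc 78 61) = 02 2e; tag = H(32 5b a6 02 2e) = 0163 ← matches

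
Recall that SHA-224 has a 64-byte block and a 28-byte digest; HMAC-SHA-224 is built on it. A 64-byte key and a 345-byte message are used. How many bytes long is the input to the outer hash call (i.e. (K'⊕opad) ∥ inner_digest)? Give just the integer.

92

Key is 64 ≤ 64 bytes, zero-padded: |K'| = 64.
Outer input = (K'⊕opad) ∥ H(inner) → 64 + 28 = 92 bytes.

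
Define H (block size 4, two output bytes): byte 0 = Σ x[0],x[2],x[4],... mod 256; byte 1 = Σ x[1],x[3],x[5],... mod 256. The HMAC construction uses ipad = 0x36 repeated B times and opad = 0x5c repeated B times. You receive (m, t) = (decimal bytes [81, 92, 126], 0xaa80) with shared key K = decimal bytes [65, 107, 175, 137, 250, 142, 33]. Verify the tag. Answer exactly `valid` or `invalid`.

invalid

Key decimal bytes [65, 107, 175, 137, 250, 142, 33] = 41 6b af 89 fa 8e 21 is 7 bytes > B = 4, so hash it first: H(key) = 0b 82, then zero-pad to 4 bytes: K' = 0b 82 00 00.
K' ⊕ ipad = 3d b4 36 36; K' ⊕ opad = 57 de 5c 5c.
Inner hash: even-index sum = 322 mod 256 = 66; odd-index sum = 326 mod 256 = 70 → 42 46.
Outer hash (recomputed tag): even-index sum = 245 mod 256 = 245; odd-index sum = 384 mod 256 = 128 → f5 80.
Recomputed tag = f580; claimed = aa80 → mismatch.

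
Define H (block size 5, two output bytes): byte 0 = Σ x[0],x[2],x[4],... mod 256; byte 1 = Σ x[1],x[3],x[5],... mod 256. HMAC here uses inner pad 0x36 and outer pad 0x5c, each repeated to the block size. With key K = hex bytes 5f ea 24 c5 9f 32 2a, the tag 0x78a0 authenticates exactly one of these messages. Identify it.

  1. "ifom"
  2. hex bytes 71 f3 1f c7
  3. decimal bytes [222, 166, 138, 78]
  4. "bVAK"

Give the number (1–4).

4

Key hex bytes 5f ea 24 c5 9f 32 2a is 7 bytes > B = 5, so hash it first: H(key) = 4c e1, then zero-pad to 5 bytes: K' = 4c e1 00 00 00.
K' ⊕ ipad = 7a d7 36 36 36; K' ⊕ opad = 10 bd 5c 5c 5c.
m1: inner = H(7a d7 36 36 36 69 66 6f 6d) = b9 e5; tag = H(10 bd 5c 5c 5c b9 e5) = add2
m2: inner = H(7a d7 36 36 36 71 f3 1f c7) = a0 9d; tag = H(10 bd 5c 5c 5c a0 9d) = 65b9
m3: inner = H(7a d7 36 36 36 de a6 8a 4e) = da 75; tag = H(10 bd 5c 5c 5c da 75) = 3df3
m4: inner = H(7a d7 36 36 36 62 56 41 4b) = 87 b0; tag = H(10 bd 5c 5c 5c 87 b0) = 78a0 ← matches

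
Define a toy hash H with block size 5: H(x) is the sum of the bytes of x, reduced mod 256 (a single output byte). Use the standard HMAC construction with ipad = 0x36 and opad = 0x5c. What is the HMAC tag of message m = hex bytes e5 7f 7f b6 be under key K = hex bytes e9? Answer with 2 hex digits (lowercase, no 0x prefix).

Key hex bytes e9 is 1 byte ≤ B = 5; zero-pad to 5 bytes: K' = e9 00 00 00 00.
K' ⊕ ipad = df 36 36 36 36.  K' ⊕ opad = b5 5c 5c 5c 5c.
Inner input = (K'⊕ipad) ∥ m = df 36 36 36 36 ∥ e5 7f 7f b6 be.
Inner hash: sum = 223+54+54+54+54+229+127+127+182+190 = 1294; mod 256 = 14 → 0e.
Outer input = (K'⊕opad) ∥ inner = b5 5c 5c 5c 5c ∥ 0e.
Outer hash (tag): sum = 181+92+92+92+92+14 = 563; mod 256 = 51 → 33.

33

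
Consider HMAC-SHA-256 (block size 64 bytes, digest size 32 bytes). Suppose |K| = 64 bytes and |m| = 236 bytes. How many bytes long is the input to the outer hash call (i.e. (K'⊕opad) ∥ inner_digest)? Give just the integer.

96

Key is 64 ≤ 64 bytes, zero-padded: |K'| = 64.
Outer input = (K'⊕opad) ∥ H(inner) → 64 + 32 = 96 bytes.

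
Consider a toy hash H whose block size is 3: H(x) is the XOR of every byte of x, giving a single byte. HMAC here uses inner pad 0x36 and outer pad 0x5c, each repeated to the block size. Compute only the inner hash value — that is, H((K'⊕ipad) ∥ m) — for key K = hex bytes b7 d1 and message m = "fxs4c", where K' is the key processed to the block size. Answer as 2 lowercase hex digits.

6a

Key hex bytes b7 d1 is 2 bytes ≤ B = 3; zero-pad to 3 bytes: K' = b7 d1 00.
K' ⊕ ipad = 81 e7 36.
Inner input = 81 e7 36 ∥ 66 78 73 34 63.
Inner hash: XOR 81⊕e7⊕36⊕66⊕78⊕73⊕34⊕63 = 6a.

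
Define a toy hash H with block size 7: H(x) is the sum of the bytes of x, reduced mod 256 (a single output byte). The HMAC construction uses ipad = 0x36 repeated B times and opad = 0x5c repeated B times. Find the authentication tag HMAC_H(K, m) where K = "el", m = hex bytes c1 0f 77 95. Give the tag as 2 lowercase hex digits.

cc

Key "el" = 65 6c is 2 bytes ≤ B = 7; zero-pad to 7 bytes: K' = 65 6c 00 00 00 00 00.
K' ⊕ ipad = 53 5a 36 36 36 36 36.  K' ⊕ opad = 39 30 5c 5c 5c 5c 5c.
Inner input = (K'⊕ipad) ∥ m = 53 5a 36 36 36 36 36 ∥ c1 0f 77 95.
Inner hash: sum = 83+90+54+54+54+54+54+193+15+119+149 = 919; mod 256 = 151 → 97.
Outer input = (K'⊕opad) ∥ inner = 39 30 5c 5c 5c 5c 5c ∥ 97.
Outer hash (tag): sum = 57+48+92+92+92+92+92+151 = 716; mod 256 = 204 → cc.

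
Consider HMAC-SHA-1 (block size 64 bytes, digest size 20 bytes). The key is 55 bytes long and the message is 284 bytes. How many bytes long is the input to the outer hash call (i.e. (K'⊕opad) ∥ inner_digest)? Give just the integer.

Key is 55 ≤ 64 bytes, zero-padded: |K'| = 64.
Outer input = (K'⊕opad) ∥ H(inner) → 64 + 20 = 84 bytes.

84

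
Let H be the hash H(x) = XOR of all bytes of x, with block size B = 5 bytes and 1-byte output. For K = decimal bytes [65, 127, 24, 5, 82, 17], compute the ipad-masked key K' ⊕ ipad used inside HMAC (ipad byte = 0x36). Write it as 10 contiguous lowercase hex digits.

Key decimal bytes [65, 127, 24, 5, 82, 17] = 41 7f 18 05 52 11 is 6 bytes > B = 5, so hash it first: H(key) = 60, then zero-pad to 5 bytes: K' = 60 00 00 00 00.
XOR each byte with 0x36: 60⊕36=56, 00⊕36=36, 00⊕36=36, 00⊕36=36, 00⊕36=36.

5636363636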